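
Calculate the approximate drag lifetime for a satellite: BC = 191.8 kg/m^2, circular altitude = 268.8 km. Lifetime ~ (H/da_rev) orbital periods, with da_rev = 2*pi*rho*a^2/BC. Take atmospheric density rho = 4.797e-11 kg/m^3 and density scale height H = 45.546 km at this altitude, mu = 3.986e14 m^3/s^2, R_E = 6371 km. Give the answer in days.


a = R_E + alt = 6639.8000 km = 6.6398e+06 m
da_rev = 2*pi*rho*a^2/BC = 2*pi*4.797e-11*(6.6398e+06)^2/191.8 = 69.280495 m per revolution
N = H/da_rev = 45546.0000 m / 69.280495 m = 657.4145 revolutions
P = 2*pi*sqrt(a^3/mu) = 5384.4794 s
lifetime = N*P = 657.4145 * 5384.4794 = 3.5398347e+06 s = 40.9703 days

40.9703 days


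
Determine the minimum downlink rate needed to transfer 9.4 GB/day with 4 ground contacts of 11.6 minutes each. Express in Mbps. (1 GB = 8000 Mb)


total contact time = 4 * 11.6 * 60 = 2784.0000 s
data = 9.4 GB = 75200.0000 Mb
rate = 75200.0000 / 2784.0000 = 27.0115 Mbps

27.0115 Mbps


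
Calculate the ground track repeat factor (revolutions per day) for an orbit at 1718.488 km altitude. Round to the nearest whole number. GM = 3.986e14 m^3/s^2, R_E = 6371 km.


r = 8.089488e+06 m
T = 2*pi*sqrt(r^3/mu) = 7240.9037 s = 120.6817 min
revs/day = 1440 / 120.6817 = 11.9322
Rounded: 12 revolutions per day

12 revolutions per day


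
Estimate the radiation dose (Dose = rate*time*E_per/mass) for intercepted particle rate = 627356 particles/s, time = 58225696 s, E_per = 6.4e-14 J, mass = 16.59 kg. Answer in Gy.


Total energy deposited = rate * time * E_per
  = 627356 * 58225696 * 6.4e-14 = 2.3378 J
Dose = E_total / mass = 2.3378 / 16.59
Dose = 0.1409167 Gy

0.1409 Gy


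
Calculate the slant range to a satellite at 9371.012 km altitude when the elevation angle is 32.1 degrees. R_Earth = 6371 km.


h = 9371.012 km, el = 32.1 deg
d = -R_E*sin(el) + sqrt((R_E*sin(el))^2 + 2*R_E*h + h^2)
d = -6371.0000*sin(0.5602507) + sqrt((6371.0000*0.5313986)^2 + 2*6371.0000*9371.012 + 9371.012^2)
d = 11402.4002 km

11402.4002 km


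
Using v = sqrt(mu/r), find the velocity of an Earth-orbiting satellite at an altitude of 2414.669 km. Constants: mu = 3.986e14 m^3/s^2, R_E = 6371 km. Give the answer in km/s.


r = R_E + alt = 6371.0 + 2414.669 = 8785.6690 km = 8.785669e+06 m
v = sqrt(mu/r) = sqrt(3.986e14 / 8.785669e+06) = 6735.6766 m/s = 6.7357 km/s

6.7357 km/s


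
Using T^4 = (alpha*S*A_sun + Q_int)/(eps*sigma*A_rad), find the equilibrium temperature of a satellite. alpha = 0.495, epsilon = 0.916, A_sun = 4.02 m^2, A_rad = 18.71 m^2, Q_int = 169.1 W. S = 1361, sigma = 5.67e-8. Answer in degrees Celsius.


Numerator = alpha*S*A_sun + Q_int = 0.495*1361*4.02 + 169.1 = 2877.3539 W
Denominator = eps*sigma*A_rad = 0.916*5.67e-8*18.71 = 9.7174501e-07 W/K^4
T^4 = 2.9610174e+09 K^4
T = 233.2707 K = -39.8793 C

-39.8793 degrees Celsius


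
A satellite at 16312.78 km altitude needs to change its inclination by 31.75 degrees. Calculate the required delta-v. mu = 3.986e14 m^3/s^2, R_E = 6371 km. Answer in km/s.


r = 22683.7800 km = 2.268378e+07 m
V = sqrt(mu/r) = 4191.9002 m/s
di = 31.75 deg = 0.554142 rad
dV = 2*V*sin(di/2) = 2*4191.9002*sin(0.277071)
dV = 2293.3010 m/s = 2.2933 km/s

2.2933 km/s


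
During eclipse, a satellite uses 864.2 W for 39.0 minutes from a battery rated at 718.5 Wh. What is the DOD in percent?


E_used = P * t / 60 = 864.2 * 39.0 / 60 = 561.7300 Wh
DOD = E_used / E_total * 100 = 561.7300 / 718.5 * 100
DOD = 78.1809 %

78.1809 %


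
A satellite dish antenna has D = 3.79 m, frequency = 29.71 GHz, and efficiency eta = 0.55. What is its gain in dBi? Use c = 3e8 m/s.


lambda = c/f = 3e8 / 2.971e+10 = 0.01009761 m
G = eta*(pi*D/lambda)^2 = 0.55*(pi*3.79/0.01009761)^2
G = 764722.1137 (linear)
G = 10*log10(764722.1137) = 58.8350 dBi

58.8350 dBi


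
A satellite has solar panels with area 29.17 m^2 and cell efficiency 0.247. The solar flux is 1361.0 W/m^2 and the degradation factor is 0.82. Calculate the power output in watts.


P = area * eta * S * degradation
P = 29.17 * 0.247 * 1361.0 * 0.82
P = 8040.9129 W

8040.9129 W


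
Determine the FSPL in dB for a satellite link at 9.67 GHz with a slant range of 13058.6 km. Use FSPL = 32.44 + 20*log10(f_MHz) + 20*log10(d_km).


f = 9.67 GHz = 9670.0000 MHz
d = 13058.6 km
FSPL = 32.44 + 20*log10(9670.0000) + 20*log10(13058.6)
FSPL = 32.44 + 79.7085 + 82.3179
FSPL = 194.4665 dB

194.4665 dB


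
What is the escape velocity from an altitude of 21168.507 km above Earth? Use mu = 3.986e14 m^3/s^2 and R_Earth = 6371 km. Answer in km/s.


r = 6371.0 + 21168.507 = 27539.5070 km = 2.7539507e+07 m
v_esc = sqrt(2*mu/r) = sqrt(2*3.986e14 / 2.7539507e+07)
v_esc = 5380.2885 m/s = 5.3803 km/s

5.3803 km/s


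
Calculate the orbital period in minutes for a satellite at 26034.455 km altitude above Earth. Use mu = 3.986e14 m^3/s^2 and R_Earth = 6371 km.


r = 32405.4550 km = 3.2405455e+07 m
T = 2*pi*sqrt(r^3/mu) = 2*pi*sqrt(3.4029406e+22 / 3.986e14)
T = 58054.8366 s = 967.5806 min

967.5806 minutes


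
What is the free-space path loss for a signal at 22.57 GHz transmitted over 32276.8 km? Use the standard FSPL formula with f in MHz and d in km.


f = 22.57 GHz = 22570.0000 MHz
d = 32276.8 km
FSPL = 32.44 + 20*log10(22570.0000) + 20*log10(32276.8)
FSPL = 32.44 + 87.0706 + 90.1778
FSPL = 209.6884 dB

209.6884 dB


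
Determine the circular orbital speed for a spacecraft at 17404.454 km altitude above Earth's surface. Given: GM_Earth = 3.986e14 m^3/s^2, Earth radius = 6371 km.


r = R_E + alt = 6371.0 + 17404.454 = 23775.4540 km = 2.3775454e+07 m
v = sqrt(mu/r) = sqrt(3.986e14 / 2.3775454e+07) = 4094.5317 m/s = 4.0945 km/s

4.0945 km/s


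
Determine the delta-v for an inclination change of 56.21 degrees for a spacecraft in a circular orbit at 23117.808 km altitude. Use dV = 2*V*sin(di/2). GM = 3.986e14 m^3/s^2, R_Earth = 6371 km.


r = 29488.8080 km = 2.9488808e+07 m
V = sqrt(mu/r) = 3676.5463 m/s
di = 56.21 deg = 0.9810496 rad
dV = 2*V*sin(di/2) = 2*3676.5463*sin(0.4905248)
dV = 3463.9600 m/s = 3.4640 km/s

3.4640 km/s


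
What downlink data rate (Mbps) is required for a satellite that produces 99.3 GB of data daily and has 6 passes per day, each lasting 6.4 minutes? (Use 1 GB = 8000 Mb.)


total contact time = 6 * 6.4 * 60 = 2304.0000 s
data = 99.3 GB = 794400.0000 Mb
rate = 794400.0000 / 2304.0000 = 344.7917 Mbps

344.7917 Mbps


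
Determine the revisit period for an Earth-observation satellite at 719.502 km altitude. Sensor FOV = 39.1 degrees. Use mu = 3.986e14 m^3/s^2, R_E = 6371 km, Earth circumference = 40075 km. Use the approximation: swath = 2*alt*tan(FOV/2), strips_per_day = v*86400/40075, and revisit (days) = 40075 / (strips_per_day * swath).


swath = 2*719.502*tan(0.3412119) = 510.9917 km
v = sqrt(mu/r) = 7497.7362 m/s = 7.4977 km/s
strips/day = v*86400/40075 = 7.4977*86400/40075 = 16.1648
coverage/day = strips * swath = 16.1648 * 510.9917 = 8260.0796 km
revisit = 40075 / 8260.0796 = 4.8516 days

4.8516 days


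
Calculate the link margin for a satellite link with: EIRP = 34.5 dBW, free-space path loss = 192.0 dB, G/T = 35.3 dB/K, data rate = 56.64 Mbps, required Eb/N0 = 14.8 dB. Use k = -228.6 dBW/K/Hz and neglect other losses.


C/N0 = EIRP - FSPL + G/T - k = 34.5 - 192.0 + 35.3 - (-228.6)
C/N0 = 106.4000 dB-Hz
R_b = 56.64 Mbps = 5.664e+07 bps -> 10*log10(R_b) = 77.5312 dB-Hz
Eb/N0 = C/N0 - 10*log10(R_b) = 106.4000 - 77.5312 = 28.8688 dB
Margin = Eb/N0 - Eb/N0_req = 28.8688 - 14.8 = 14.0688 dB (link closes)

14.0688 dB


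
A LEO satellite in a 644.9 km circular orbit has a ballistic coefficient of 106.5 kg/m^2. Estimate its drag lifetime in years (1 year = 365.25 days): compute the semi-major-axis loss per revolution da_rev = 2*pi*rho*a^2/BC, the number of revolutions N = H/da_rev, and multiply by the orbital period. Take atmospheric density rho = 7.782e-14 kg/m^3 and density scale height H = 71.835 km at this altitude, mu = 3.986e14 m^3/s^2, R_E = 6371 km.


a = R_E + alt = 7015.9000 km = 7.0159e+06 m
da_rev = 2*pi*rho*a^2/BC = 2*pi*7.782e-14*(7.0159e+06)^2/106.5 = 0.225989503 m per revolution
N = H/da_rev = 71835.0000 m / 0.225989503 m = 317868.7459 revolutions
P = 2*pi*sqrt(a^3/mu) = 5848.3897 s
lifetime = N*P = 317868.7459 * 5848.3897 = 1.8590203e+09 s = 21516.4388 days
years = 21516.4388 / 365.25 = 58.9088 years

58.9088 years


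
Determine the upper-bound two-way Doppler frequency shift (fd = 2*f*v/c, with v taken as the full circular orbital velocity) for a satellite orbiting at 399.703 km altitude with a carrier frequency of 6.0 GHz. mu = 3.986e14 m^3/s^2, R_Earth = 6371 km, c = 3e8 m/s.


r = 6.770703e+06 m
v = sqrt(mu/r) = 7672.7627 m/s (worst-case radial velocity)
f = 6.0 GHz = 6.0e+09 Hz
fd = 2*f*v/c = 2*6.0e+09*7672.7627/3.0e+08
fd = 306910.5070 Hz

306910.5070 Hz


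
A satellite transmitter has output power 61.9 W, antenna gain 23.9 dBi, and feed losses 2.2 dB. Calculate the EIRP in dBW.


Pt = 61.9 W = 17.9169 dBW
EIRP = Pt_dBW + Gt - losses = 17.9169 + 23.9 - 2.2 = 39.6169 dBW

39.6169 dBW


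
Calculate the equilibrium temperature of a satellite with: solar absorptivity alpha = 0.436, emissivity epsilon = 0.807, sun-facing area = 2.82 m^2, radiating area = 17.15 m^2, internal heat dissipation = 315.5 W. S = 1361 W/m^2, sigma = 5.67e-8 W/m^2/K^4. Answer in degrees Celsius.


Numerator = alpha*S*A_sun + Q_int = 0.436*1361*2.82 + 315.5 = 1988.8767 W
Denominator = eps*sigma*A_rad = 0.807*5.67e-8*17.15 = 7.8473083e-07 W/K^4
T^4 = 2.5344699e+09 K^4
T = 224.3736 K = -48.7764 C

-48.7764 degrees Celsius


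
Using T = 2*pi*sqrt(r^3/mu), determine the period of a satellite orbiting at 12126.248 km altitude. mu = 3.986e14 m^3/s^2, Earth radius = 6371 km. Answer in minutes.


r = 18497.2480 km = 1.8497248e+07 m
T = 2*pi*sqrt(r^3/mu) = 2*pi*sqrt(6.3287998e+21 / 3.986e14)
T = 25036.4011 s = 417.2734 min

417.2734 minutes


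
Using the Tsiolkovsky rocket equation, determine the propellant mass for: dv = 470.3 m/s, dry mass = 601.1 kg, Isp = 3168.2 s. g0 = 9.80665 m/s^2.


ve = Isp * g0 = 3168.2 * 9.80665 = 31069.428530 m/s
mass ratio = exp(dv/ve) = exp(470.3/31069.428530) = 1.01525221
m_prop = m_dry * (mr - 1) = 601.1 * (1.01525221 - 1)
m_prop = 9.1681 kg

9.1681 kg


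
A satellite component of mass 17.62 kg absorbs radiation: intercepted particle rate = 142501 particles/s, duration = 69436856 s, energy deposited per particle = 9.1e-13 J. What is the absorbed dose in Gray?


Total energy deposited = rate * time * E_per
  = 142501 * 69436856 * 9.1e-13 = 9.0043 J
Dose = E_total / mass = 9.0043 / 17.62
Dose = 0.5110265 Gy

0.5110 Gy


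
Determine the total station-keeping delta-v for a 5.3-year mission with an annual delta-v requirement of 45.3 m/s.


dV = rate * years = 45.3 * 5.3
dV = 240.0900 m/s

240.0900 m/s


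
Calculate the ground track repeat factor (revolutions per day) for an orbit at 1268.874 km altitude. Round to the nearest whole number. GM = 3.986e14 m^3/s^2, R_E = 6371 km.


r = 7.639874e+06 m
T = 2*pi*sqrt(r^3/mu) = 6645.6967 s = 110.7616 min
revs/day = 1440 / 110.7616 = 13.0009
Rounded: 13 revolutions per day

13 revolutions per day


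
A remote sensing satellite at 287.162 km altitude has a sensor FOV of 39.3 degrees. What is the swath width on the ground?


FOV = 39.3 deg = 0.6859144 rad
swath = 2 * alt * tan(FOV/2) = 2 * 287.162 * tan(0.3429572)
swath = 2 * 287.162 * 0.3570676
swath = 205.0725 km

205.0725 km


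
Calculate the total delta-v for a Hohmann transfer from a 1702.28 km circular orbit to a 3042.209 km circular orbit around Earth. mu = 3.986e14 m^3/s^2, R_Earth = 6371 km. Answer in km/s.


r1 = 8073.2800 km = 8.07328e+06 m
r2 = 9413.2090 km = 9.413209e+06 m
dv1 = sqrt(mu/r1)*(sqrt(2*r2/(r1+r2)) - 1) = 264.2424 m/s
dv2 = sqrt(mu/r2)*(1 - sqrt(2*r1/(r1+r2))) = 254.2836 m/s
total dv = |dv1| + |dv2| = 264.2424 + 254.2836 = 518.5260 m/s = 0.518526 km/s

0.5185 km/s


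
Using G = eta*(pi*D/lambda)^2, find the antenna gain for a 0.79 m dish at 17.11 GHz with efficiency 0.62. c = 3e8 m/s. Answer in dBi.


lambda = c/f = 3e8 / 1.711e+10 = 0.01753361 m
G = eta*(pi*D/lambda)^2 = 0.62*(pi*0.79/0.01753361)^2
G = 12422.3319 (linear)
G = 10*log10(12422.3319) = 40.9420 dBi

40.9420 dBi


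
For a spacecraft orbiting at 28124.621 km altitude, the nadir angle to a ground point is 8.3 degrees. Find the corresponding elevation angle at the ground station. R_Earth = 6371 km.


r = R_E + alt = 34495.6210 km
Law of sines in the satellite / Earth-center / ground-point triangle:
  sin(nadir)/R_E = sin(90 + el)/r  =>  cos(el) = (r/R_E)*sin(nadir)
cos(el) = (34495.6210 / 6371.0000) * sin(8.3 deg) = 0.7816131
el = arccos(0.7816131) = 38.5915 deg
(Earth-central angle = 90 - nadir - el = 43.1085 deg)

38.5915 degrees


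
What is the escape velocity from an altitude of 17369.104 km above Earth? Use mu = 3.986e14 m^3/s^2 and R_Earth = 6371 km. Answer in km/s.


r = 6371.0 + 17369.104 = 23740.1040 km = 2.3740104e+07 m
v_esc = sqrt(2*mu/r) = sqrt(2*3.986e14 / 2.3740104e+07)
v_esc = 5794.8518 m/s = 5.7949 km/s

5.7949 km/s


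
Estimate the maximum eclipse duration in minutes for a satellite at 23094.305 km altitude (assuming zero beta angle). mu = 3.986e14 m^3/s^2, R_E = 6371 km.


r = 29465.3050 km
T = 838.9313 min
Eclipse fraction = arcsin(R_E/r)/pi = arcsin(6371.0000/29465.3050)/pi
= arcsin(0.2162204)/pi = 0.06937297
Eclipse duration = 0.06937297 * 838.9313 = 58.1992 min

58.1992 minutes


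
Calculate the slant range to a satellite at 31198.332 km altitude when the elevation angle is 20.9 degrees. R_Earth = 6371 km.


h = 31198.332 km, el = 20.9 deg
d = -R_E*sin(el) + sqrt((R_E*sin(el))^2 + 2*R_E*h + h^2)
d = -6371.0000*sin(0.3647738) + sqrt((6371.0000*0.356738)^2 + 2*6371.0000*31198.332 + 31198.332^2)
d = 34822.1084 km

34822.1084 km


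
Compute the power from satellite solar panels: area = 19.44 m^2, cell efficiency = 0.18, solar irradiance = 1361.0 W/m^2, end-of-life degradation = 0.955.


P = area * eta * S * degradation
P = 19.44 * 0.18 * 1361.0 * 0.955
P = 4548.1027 W

4548.1027 W


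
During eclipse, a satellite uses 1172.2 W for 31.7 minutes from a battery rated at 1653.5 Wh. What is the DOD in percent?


E_used = P * t / 60 = 1172.2 * 31.7 / 60 = 619.3123 Wh
DOD = E_used / E_total * 100 = 619.3123 / 1653.5 * 100
DOD = 37.4546 %

37.4546 %


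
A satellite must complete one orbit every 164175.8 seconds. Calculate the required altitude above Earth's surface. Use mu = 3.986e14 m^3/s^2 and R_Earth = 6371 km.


T = 164175.8 s
r = (mu*T^2/(4*pi^2))^(1/3) = (3.986e14 * 164175.8^2 / (4*pi^2))^(1/3)
r = 6.4803523e+07 m = 64803.5225 km
alt = r - R_E = 64803.5225 - 6371 = 58432.5225 km

58432.5225 km


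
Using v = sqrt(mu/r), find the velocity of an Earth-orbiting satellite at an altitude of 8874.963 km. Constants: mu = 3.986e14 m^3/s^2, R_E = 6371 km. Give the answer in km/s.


r = R_E + alt = 6371.0 + 8874.963 = 15245.9630 km = 1.5245963e+07 m
v = sqrt(mu/r) = sqrt(3.986e14 / 1.5245963e+07) = 5113.1816 m/s = 5.1132 km/s

5.1132 km/s


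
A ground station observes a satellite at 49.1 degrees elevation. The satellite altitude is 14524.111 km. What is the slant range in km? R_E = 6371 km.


h = 14524.111 km, el = 49.1 deg
d = -R_E*sin(el) + sqrt((R_E*sin(el))^2 + 2*R_E*h + h^2)
d = -6371.0000*sin(0.8569567) + sqrt((6371.0000*0.7558535)^2 + 2*6371.0000*14524.111 + 14524.111^2)
d = 15658.9654 km

15658.9654 km


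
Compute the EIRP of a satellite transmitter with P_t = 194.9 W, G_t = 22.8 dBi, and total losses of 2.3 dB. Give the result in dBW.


Pt = 194.9 W = 22.8981 dBW
EIRP = Pt_dBW + Gt - losses = 22.8981 + 22.8 - 2.3 = 43.3981 dBW

43.3981 dBW


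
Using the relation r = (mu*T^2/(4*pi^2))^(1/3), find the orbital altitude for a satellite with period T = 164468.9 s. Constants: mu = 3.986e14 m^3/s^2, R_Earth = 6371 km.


T = 164468.9 s
r = (mu*T^2/(4*pi^2))^(1/3) = (3.986e14 * 164468.9^2 / (4*pi^2))^(1/3)
r = 6.4880628e+07 m = 64880.6279 km
alt = r - R_E = 64880.6279 - 6371 = 58509.6279 km

58509.6279 km


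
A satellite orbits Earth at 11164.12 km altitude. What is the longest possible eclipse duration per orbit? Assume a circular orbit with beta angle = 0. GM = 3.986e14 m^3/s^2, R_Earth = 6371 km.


r = 17535.1200 km
T = 385.1440 min
Eclipse fraction = arcsin(R_E/r)/pi = arcsin(6371.0000/17535.1200)/pi
= arcsin(0.363328)/pi = 0.1183596
Eclipse duration = 0.1183596 * 385.1440 = 45.5855 min

45.5855 minutes


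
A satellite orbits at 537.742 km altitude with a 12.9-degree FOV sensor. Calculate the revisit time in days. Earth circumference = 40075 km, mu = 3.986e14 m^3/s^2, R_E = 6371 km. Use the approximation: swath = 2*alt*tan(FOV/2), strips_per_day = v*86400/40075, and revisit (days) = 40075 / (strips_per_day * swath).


swath = 2*537.742*tan(0.1125737) = 121.5853 km
v = sqrt(mu/r) = 7595.7237 m/s = 7.5957 km/s
strips/day = v*86400/40075 = 7.5957*86400/40075 = 16.3761
coverage/day = strips * swath = 16.3761 * 121.5853 = 1991.0879 km
revisit = 40075 / 1991.0879 = 20.1272 days

20.1272 days


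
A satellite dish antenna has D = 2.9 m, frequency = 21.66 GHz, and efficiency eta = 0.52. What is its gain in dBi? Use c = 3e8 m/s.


lambda = c/f = 3e8 / 2.166e+10 = 0.01385042 m
G = eta*(pi*D/lambda)^2 = 0.52*(pi*2.9/0.01385042)^2
G = 224995.3175 (linear)
G = 10*log10(224995.3175) = 53.5217 dBi

53.5217 dBi


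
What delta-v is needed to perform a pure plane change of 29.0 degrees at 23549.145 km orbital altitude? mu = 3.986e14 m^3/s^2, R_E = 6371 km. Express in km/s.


r = 29920.1450 km = 2.9920145e+07 m
V = sqrt(mu/r) = 3649.9490 m/s
di = 29.0 deg = 0.5061455 rad
dV = 2*V*sin(di/2) = 2*3649.9490*sin(0.2530727)
dV = 1827.7485 m/s = 1.8277 km/s

1.8277 km/s


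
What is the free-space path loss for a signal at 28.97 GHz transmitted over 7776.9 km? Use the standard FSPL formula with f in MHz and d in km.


f = 28.97 GHz = 28970.0000 MHz
d = 7776.9 km
FSPL = 32.44 + 20*log10(28970.0000) + 20*log10(7776.9)
FSPL = 32.44 + 89.2390 + 77.8161
FSPL = 199.4951 dB

199.4951 dB


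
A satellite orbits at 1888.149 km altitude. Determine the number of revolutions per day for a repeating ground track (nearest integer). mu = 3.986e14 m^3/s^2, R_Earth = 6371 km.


r = 8.259149e+06 m
T = 2*pi*sqrt(r^3/mu) = 7469.8894 s = 124.4982 min
revs/day = 1440 / 124.4982 = 11.5664
Rounded: 12 revolutions per day

12 revolutions per day


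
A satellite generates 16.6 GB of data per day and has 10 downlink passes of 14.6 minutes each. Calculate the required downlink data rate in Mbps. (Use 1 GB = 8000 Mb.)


total contact time = 10 * 14.6 * 60 = 8760.0000 s
data = 16.6 GB = 132800.0000 Mb
rate = 132800.0000 / 8760.0000 = 15.1598 Mbps

15.1598 Mbps


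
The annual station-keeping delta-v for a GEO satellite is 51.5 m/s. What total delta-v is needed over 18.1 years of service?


dV = rate * years = 51.5 * 18.1
dV = 932.1500 m/s

932.1500 m/s


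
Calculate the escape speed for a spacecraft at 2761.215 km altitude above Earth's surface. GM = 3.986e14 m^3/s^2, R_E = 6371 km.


r = 6371.0 + 2761.215 = 9132.2150 km = 9.132215e+06 m
v_esc = sqrt(2*mu/r) = sqrt(2*3.986e14 / 9.132215e+06)
v_esc = 9343.1986 m/s = 9.3432 km/s

9.3432 km/s


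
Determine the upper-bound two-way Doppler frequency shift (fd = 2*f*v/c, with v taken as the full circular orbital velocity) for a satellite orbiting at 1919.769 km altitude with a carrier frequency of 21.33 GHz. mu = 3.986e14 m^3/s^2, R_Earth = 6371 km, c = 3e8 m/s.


r = 8.290769e+06 m
v = sqrt(mu/r) = 6933.7989 m/s (worst-case radial velocity)
f = 21.33 GHz = 2.133e+10 Hz
fd = 2*f*v/c = 2*2.133e+10*6933.7989/3.0e+08
fd = 985986.1991 Hz

985986.1991 Hz


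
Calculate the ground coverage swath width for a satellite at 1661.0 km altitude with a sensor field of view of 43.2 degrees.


FOV = 43.2 deg = 0.7539822 rad
swath = 2 * alt * tan(FOV/2) = 2 * 1661.0 * tan(0.3769911)
swath = 2 * 1661.0 * 0.395928
swath = 1315.2728 km

1315.2728 km


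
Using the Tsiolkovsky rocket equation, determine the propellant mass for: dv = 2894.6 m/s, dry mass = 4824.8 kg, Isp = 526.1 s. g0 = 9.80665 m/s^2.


ve = Isp * g0 = 526.1 * 9.80665 = 5159.278565 m/s
mass ratio = exp(dv/ve) = exp(2894.6/5159.278565) = 1.75250717
m_prop = m_dry * (mr - 1) = 4824.8 * (1.75250717 - 1)
m_prop = 3630.6966 kg

3630.6966 kg


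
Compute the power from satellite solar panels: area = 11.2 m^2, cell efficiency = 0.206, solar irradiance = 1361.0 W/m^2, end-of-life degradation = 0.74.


P = area * eta * S * degradation
P = 11.2 * 0.206 * 1361.0 * 0.74
P = 2323.6734 W

2323.6734 W


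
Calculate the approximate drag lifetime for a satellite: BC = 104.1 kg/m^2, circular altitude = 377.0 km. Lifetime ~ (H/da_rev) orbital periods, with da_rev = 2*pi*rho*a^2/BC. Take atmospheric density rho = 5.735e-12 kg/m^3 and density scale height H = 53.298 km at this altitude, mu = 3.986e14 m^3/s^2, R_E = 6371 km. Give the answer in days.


a = R_E + alt = 6748.0000 km = 6.748e+06 m
da_rev = 2*pi*rho*a^2/BC = 2*pi*5.735e-12*(6.748e+06)^2/104.1 = 15.762050 m per revolution
N = H/da_rev = 53298.0000 m / 15.762050 m = 3381.4129 revolutions
P = 2*pi*sqrt(a^3/mu) = 5516.6297 s
lifetime = N*P = 3381.4129 * 5516.6297 = 1.8654003e+07 s = 215.9028 days

215.9028 days


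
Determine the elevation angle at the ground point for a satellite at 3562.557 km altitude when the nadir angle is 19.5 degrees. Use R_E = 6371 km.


r = R_E + alt = 9933.5570 km
Law of sines in the satellite / Earth-center / ground-point triangle:
  sin(nadir)/R_E = sin(90 + el)/r  =>  cos(el) = (r/R_E)*sin(nadir)
cos(el) = (9933.5570 / 6371.0000) * sin(19.5 deg) = 0.5204661
el = arccos(0.5204661) = 58.6365 deg
(Earth-central angle = 90 - nadir - el = 11.8635 deg)

58.6365 degrees


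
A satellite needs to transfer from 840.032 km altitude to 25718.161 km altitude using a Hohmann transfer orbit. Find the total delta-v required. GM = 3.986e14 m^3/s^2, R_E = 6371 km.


r1 = 7211.0320 km = 7.211032e+06 m
r2 = 32089.1610 km = 3.2089161e+07 m
dv1 = sqrt(mu/r1)*(sqrt(2*r2/(r1+r2)) - 1) = 2066.1333 m/s
dv2 = sqrt(mu/r2)*(1 - sqrt(2*r1/(r1+r2))) = 1389.3956 m/s
total dv = |dv1| + |dv2| = 2066.1333 + 1389.3956 = 3455.5289 m/s = 3.4555 km/s

3.4555 km/s


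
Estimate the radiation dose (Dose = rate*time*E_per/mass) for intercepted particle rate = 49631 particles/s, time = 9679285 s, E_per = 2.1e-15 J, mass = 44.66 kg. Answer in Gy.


Total energy deposited = rate * time * E_per
  = 49631 * 9679285 * 2.1e-15 = 0.001008824 J
Dose = E_total / mass = 0.001008824 / 44.66
Dose = 2.2588993e-05 Gy

2.2589e-05 Gy


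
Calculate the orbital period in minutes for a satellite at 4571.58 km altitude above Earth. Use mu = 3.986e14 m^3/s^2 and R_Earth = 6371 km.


r = 10942.5800 km = 1.094258e+07 m
T = 2*pi*sqrt(r^3/mu) = 2*pi*sqrt(1.3102652e+21 / 3.986e14)
T = 11391.7597 s = 189.8627 min

189.8627 minutes


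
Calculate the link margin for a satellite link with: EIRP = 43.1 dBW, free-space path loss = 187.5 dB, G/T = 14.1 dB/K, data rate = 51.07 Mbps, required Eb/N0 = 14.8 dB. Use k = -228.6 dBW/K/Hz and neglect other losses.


C/N0 = EIRP - FSPL + G/T - k = 43.1 - 187.5 + 14.1 - (-228.6)
C/N0 = 98.3000 dB-Hz
R_b = 51.07 Mbps = 5.107e+07 bps -> 10*log10(R_b) = 77.0817 dB-Hz
Eb/N0 = C/N0 - 10*log10(R_b) = 98.3000 - 77.0817 = 21.2183 dB
Margin = Eb/N0 - Eb/N0_req = 21.2183 - 14.8 = 6.4183 dB (link closes)

6.4183 dB


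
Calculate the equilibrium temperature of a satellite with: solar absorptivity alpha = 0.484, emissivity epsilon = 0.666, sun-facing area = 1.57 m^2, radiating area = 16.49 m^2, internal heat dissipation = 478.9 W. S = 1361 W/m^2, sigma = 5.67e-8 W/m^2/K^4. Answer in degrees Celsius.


Numerator = alpha*S*A_sun + Q_int = 0.484*1361*1.57 + 478.9 = 1513.0967 W
Denominator = eps*sigma*A_rad = 0.666*5.67e-8*16.49 = 6.2269868e-07 W/K^4
T^4 = 2.4299019e+09 K^4
T = 222.0226 K = -51.1274 C

-51.1274 degrees Celsius


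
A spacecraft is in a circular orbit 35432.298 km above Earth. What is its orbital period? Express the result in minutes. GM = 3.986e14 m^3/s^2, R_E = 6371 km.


r = 41803.2980 km = 4.1803298e+07 m
T = 2*pi*sqrt(r^3/mu) = 2*pi*sqrt(7.3051921e+22 / 3.986e14)
T = 85060.3255 s = 1417.6721 min

1417.6721 minutes


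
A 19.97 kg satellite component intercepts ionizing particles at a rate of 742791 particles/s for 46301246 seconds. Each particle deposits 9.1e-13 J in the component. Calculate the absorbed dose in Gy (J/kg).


Total energy deposited = rate * time * E_per
  = 742791 * 46301246 * 9.1e-13 = 31.2969 J
Dose = E_total / mass = 31.2969 / 19.97
Dose = 1.5672 Gy

1.5672 Gy


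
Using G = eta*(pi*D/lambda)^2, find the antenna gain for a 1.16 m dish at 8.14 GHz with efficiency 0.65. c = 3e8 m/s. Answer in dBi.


lambda = c/f = 3e8 / 8.14e+09 = 0.03685504 m
G = eta*(pi*D/lambda)^2 = 0.65*(pi*1.16/0.03685504)^2
G = 6355.2901 (linear)
G = 10*log10(6355.2901) = 38.0314 dBi

38.0314 dBi


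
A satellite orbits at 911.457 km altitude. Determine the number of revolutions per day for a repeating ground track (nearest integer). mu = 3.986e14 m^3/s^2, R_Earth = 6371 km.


r = 7.282457e+06 m
T = 2*pi*sqrt(r^3/mu) = 6184.8350 s = 103.0806 min
revs/day = 1440 / 103.0806 = 13.9697
Rounded: 14 revolutions per day

14 revolutions per day


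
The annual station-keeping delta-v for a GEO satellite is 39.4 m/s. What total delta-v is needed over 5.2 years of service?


dV = rate * years = 39.4 * 5.2
dV = 204.8800 m/s

204.8800 m/s


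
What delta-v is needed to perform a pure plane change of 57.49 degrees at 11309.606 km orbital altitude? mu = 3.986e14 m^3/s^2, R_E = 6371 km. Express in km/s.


r = 17680.6060 km = 1.7680606e+07 m
V = sqrt(mu/r) = 4748.1024 m/s
di = 57.49 deg = 1.0034 rad
dV = 2*V*sin(di/2) = 2*4748.1024*sin(0.5016949)
dV = 4566.8413 m/s = 4.5668 km/s

4.5668 km/s


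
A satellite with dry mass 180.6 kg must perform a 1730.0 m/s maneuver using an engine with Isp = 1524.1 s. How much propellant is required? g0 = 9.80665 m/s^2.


ve = Isp * g0 = 1524.1 * 9.80665 = 14946.315265 m/s
mass ratio = exp(dv/ve) = exp(1730.0/14946.315265) = 1.12271245
m_prop = m_dry * (mr - 1) = 180.6 * (1.12271245 - 1)
m_prop = 22.1619 kg

22.1619 kg


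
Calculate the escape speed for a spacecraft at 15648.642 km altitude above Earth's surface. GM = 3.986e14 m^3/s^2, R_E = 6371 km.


r = 6371.0 + 15648.642 = 22019.6420 km = 2.2019642e+07 m
v_esc = sqrt(2*mu/r) = sqrt(2*3.986e14 / 2.2019642e+07)
v_esc = 6016.9793 m/s = 6.0170 km/s

6.0170 km/s


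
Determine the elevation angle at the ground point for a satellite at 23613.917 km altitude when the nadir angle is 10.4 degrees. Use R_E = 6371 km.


r = R_E + alt = 29984.9170 km
Law of sines in the satellite / Earth-center / ground-point triangle:
  sin(nadir)/R_E = sin(90 + el)/r  =>  cos(el) = (r/R_E)*sin(nadir)
cos(el) = (29984.9170 / 6371.0000) * sin(10.4 deg) = 0.8496078
el = arccos(0.8496078) = 31.8310 deg
(Earth-central angle = 90 - nadir - el = 47.7690 deg)

31.8310 degrees


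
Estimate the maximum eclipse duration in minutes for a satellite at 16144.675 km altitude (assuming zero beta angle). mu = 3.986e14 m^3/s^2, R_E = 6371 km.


r = 22515.6750 km
T = 560.3862 min
Eclipse fraction = arcsin(R_E/r)/pi = arcsin(6371.0000/22515.6750)/pi
= arcsin(0.2829584)/pi = 0.09131585
Eclipse duration = 0.09131585 * 560.3862 = 51.1721 min

51.1721 minutes


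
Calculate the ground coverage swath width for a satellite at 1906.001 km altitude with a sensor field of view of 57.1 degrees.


FOV = 57.1 deg = 0.996583 rad
swath = 2 * alt * tan(FOV/2) = 2 * 1906.001 * tan(0.4982915)
swath = 2 * 1906.001 * 0.5440862
swath = 2074.0575 km

2074.0575 km


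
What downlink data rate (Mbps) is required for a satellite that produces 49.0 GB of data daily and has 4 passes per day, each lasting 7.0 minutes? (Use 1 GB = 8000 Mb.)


total contact time = 4 * 7.0 * 60 = 1680.0000 s
data = 49.0 GB = 392000.0000 Mb
rate = 392000.0000 / 1680.0000 = 233.3333 Mbps

233.3333 Mbps


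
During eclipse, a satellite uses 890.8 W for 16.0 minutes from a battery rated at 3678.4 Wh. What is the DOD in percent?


E_used = P * t / 60 = 890.8 * 16.0 / 60 = 237.5467 Wh
DOD = E_used / E_total * 100 = 237.5467 / 3678.4 * 100
DOD = 6.4579 %

6.4579 %


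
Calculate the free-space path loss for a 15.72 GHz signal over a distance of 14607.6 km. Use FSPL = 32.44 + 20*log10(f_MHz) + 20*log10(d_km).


f = 15.72 GHz = 15720.0000 MHz
d = 14607.6 km
FSPL = 32.44 + 20*log10(15720.0000) + 20*log10(14607.6)
FSPL = 32.44 + 83.9291 + 83.2916
FSPL = 199.6606 dB

199.6606 dB


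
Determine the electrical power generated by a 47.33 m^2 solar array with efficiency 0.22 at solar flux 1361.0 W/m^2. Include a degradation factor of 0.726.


P = area * eta * S * degradation
P = 47.33 * 0.22 * 1361.0 * 0.726
P = 10288.5443 W

10288.5443 W


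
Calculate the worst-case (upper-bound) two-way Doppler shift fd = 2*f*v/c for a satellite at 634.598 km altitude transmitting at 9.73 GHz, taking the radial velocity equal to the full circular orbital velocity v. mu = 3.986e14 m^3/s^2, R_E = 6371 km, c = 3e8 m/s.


r = 7.005598e+06 m
v = sqrt(mu/r) = 7543.0336 m/s (worst-case radial velocity)
f = 9.73 GHz = 9.73e+09 Hz
fd = 2*f*v/c = 2*9.73e+09*7543.0336/3.0e+08
fd = 489291.4446 Hz

489291.4446 Hz


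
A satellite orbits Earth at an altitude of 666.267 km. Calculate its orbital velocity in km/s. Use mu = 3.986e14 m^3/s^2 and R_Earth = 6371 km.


r = R_E + alt = 6371.0 + 666.267 = 7037.2670 km = 7.037267e+06 m
v = sqrt(mu/r) = sqrt(3.986e14 / 7.037267e+06) = 7526.0419 m/s = 7.5260 km/s

7.5260 km/s


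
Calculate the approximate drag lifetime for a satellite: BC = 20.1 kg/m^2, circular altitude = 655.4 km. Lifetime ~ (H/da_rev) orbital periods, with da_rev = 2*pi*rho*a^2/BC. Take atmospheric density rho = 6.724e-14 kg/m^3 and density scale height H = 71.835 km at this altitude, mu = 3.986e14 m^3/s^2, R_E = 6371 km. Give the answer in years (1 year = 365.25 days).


a = R_E + alt = 7026.4000 km = 7.0264e+06 m
da_rev = 2*pi*rho*a^2/BC = 2*pi*6.724e-14*(7.0264e+06)^2/20.1 = 1.037713 m per revolution
N = H/da_rev = 71835.0000 m / 1.037713 m = 69224.3427 revolutions
P = 2*pi*sqrt(a^3/mu) = 5861.5237 s
lifetime = N*P = 69224.3427 * 5861.5237 = 4.0576013e+08 s = 4696.2978 days
years = 4696.2978 / 365.25 = 12.8578 years

12.8578 years


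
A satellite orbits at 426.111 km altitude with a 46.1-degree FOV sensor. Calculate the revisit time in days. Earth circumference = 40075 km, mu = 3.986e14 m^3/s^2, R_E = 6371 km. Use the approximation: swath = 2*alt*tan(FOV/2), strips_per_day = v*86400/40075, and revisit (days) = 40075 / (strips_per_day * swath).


swath = 2*426.111*tan(0.4022984) = 362.6248 km
v = sqrt(mu/r) = 7657.8431 m/s = 7.6578 km/s
strips/day = v*86400/40075 = 7.6578*86400/40075 = 16.5100
coverage/day = strips * swath = 16.5100 * 362.6248 = 5986.9301 km
revisit = 40075 / 5986.9301 = 6.6937 days

6.6937 days


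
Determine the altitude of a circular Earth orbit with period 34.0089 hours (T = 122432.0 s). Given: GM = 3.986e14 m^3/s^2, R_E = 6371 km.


T = 122432.0 s
r = (mu*T^2/(4*pi^2))^(1/3) = (3.986e14 * 122432.0^2 / (4*pi^2))^(1/3)
r = 5.3291239e+07 m = 53291.2387 km
alt = r - R_E = 53291.2387 - 6371 = 46920.2387 km

46920.2387 km


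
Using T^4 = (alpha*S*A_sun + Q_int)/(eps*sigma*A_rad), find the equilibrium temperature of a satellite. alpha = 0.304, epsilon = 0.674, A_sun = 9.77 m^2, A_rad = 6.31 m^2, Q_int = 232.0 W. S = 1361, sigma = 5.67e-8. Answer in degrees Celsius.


Numerator = alpha*S*A_sun + Q_int = 0.304*1361*9.77 + 232.0 = 4274.2789 W
Denominator = eps*sigma*A_rad = 0.674*5.67e-8*6.31 = 2.411417e-07 W/K^4
T^4 = 1.7725175e+10 K^4
T = 364.8780 K = 91.7280 C

91.7280 degrees Celsius


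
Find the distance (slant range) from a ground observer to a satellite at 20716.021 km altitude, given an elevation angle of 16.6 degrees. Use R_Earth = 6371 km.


h = 20716.021 km, el = 16.6 deg
d = -R_E*sin(el) + sqrt((R_E*sin(el))^2 + 2*R_E*h + h^2)
d = -6371.0000*sin(0.2897247) + sqrt((6371.0000*0.2856884)^2 + 2*6371.0000*20716.021 + 20716.021^2)
d = 24569.8378 km

24569.8378 km


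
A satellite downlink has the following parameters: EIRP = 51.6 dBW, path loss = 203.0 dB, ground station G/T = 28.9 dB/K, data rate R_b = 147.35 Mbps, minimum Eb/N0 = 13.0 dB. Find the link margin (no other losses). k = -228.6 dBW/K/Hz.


C/N0 = EIRP - FSPL + G/T - k = 51.6 - 203.0 + 28.9 - (-228.6)
C/N0 = 106.1000 dB-Hz
R_b = 147.35 Mbps = 1.4735e+08 bps -> 10*log10(R_b) = 81.6835 dB-Hz
Eb/N0 = C/N0 - 10*log10(R_b) = 106.1000 - 81.6835 = 24.4165 dB
Margin = Eb/N0 - Eb/N0_req = 24.4165 - 13.0 = 11.4165 dB (link closes)

11.4165 dB


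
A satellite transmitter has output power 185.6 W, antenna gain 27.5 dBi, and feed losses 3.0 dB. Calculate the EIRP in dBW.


Pt = 185.6 W = 22.6858 dBW
EIRP = Pt_dBW + Gt - losses = 22.6858 + 27.5 - 3.0 = 47.1858 dBW

47.1858 dBW


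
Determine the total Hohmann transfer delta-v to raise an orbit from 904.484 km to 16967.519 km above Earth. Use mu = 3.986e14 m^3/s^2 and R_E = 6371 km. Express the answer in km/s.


r1 = 7275.4840 km = 7.275484e+06 m
r2 = 23338.5190 km = 2.3338519e+07 m
dv1 = sqrt(mu/r1)*(sqrt(2*r2/(r1+r2)) - 1) = 1737.8381 m/s
dv2 = sqrt(mu/r2)*(1 - sqrt(2*r1/(r1+r2))) = 1283.5153 m/s
total dv = |dv1| + |dv2| = 1737.8381 + 1283.5153 = 3021.3533 m/s = 3.0214 km/s

3.0214 km/s


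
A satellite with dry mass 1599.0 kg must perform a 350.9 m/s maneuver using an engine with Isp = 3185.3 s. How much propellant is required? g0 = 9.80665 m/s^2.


ve = Isp * g0 = 3185.3 * 9.80665 = 31237.122245 m/s
mass ratio = exp(dv/ve) = exp(350.9/31237.122245) = 1.01129676
m_prop = m_dry * (mr - 1) = 1599.0 * (1.01129676 - 1)
m_prop = 18.0635 kg

18.0635 kg


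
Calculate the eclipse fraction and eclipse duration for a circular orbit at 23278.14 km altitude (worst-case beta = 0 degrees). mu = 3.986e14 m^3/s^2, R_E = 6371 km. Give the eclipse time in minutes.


r = 29649.1400 km
T = 846.7947 min
Eclipse fraction = arcsin(R_E/r)/pi = arcsin(6371.0000/29649.1400)/pi
= arcsin(0.2148798)/pi = 0.06893596
Eclipse duration = 0.06893596 * 846.7947 = 58.3746 min

58.3746 minutes


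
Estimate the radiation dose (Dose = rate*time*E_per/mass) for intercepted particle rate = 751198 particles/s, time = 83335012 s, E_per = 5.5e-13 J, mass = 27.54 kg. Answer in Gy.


Total energy deposited = rate * time * E_per
  = 751198 * 83335012 * 5.5e-13 = 34.4306 J
Dose = E_total / mass = 34.4306 / 27.54
Dose = 1.2502 Gy

1.2502 Gy


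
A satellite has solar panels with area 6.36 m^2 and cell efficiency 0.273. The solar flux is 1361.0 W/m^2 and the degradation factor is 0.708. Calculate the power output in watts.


P = area * eta * S * degradation
P = 6.36 * 0.273 * 1361.0 * 0.708
P = 1673.0586 W

1673.0586 W


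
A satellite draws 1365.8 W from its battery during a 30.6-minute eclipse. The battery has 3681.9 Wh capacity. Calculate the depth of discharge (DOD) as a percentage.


E_used = P * t / 60 = 1365.8 * 30.6 / 60 = 696.5580 Wh
DOD = E_used / E_total * 100 = 696.5580 / 3681.9 * 100
DOD = 18.9184 %

18.9184 %


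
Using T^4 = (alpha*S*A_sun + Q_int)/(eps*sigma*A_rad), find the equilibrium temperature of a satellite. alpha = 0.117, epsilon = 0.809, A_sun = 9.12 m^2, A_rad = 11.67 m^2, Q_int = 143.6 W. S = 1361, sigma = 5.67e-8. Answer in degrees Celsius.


Numerator = alpha*S*A_sun + Q_int = 0.117*1361*9.12 + 143.6 = 1595.8414 W
Denominator = eps*sigma*A_rad = 0.809*5.67e-8*11.67 = 5.353064e-07 W/K^4
T^4 = 2.9811738e+09 K^4
T = 233.6667 K = -39.4833 C

-39.4833 degrees Celsius


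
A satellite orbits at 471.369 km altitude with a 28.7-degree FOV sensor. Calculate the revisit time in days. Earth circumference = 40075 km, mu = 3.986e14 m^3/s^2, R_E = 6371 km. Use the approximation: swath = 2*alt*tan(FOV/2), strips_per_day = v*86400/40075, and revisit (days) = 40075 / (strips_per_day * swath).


swath = 2*471.369*tan(0.2504547) = 241.1772 km
v = sqrt(mu/r) = 7632.4752 m/s = 7.6325 km/s
strips/day = v*86400/40075 = 7.6325*86400/40075 = 16.4553
coverage/day = strips * swath = 16.4553 * 241.1772 = 3968.6422 km
revisit = 40075 / 3968.6422 = 10.0979 days

10.0979 days


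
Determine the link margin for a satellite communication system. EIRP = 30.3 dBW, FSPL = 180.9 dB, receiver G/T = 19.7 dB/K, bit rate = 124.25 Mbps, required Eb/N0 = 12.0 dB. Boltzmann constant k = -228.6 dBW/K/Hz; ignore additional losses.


C/N0 = EIRP - FSPL + G/T - k = 30.3 - 180.9 + 19.7 - (-228.6)
C/N0 = 97.7000 dB-Hz
R_b = 124.25 Mbps = 1.2425e+08 bps -> 10*log10(R_b) = 80.9430 dB-Hz
Eb/N0 = C/N0 - 10*log10(R_b) = 97.7000 - 80.9430 = 16.7570 dB
Margin = Eb/N0 - Eb/N0_req = 16.7570 - 12.0 = 4.7570 dB (link closes)

4.7570 dB


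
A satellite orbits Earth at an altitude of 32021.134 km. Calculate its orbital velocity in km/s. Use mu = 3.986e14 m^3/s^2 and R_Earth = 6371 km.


r = R_E + alt = 6371.0 + 32021.134 = 38392.1340 km = 3.8392134e+07 m
v = sqrt(mu/r) = sqrt(3.986e14 / 3.8392134e+07) = 3222.1631 m/s = 3.2222 km/s

3.2222 km/s


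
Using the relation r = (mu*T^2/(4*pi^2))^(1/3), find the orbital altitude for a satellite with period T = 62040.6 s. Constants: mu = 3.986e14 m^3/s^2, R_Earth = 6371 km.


T = 62040.6 s
r = (mu*T^2/(4*pi^2))^(1/3) = (3.986e14 * 62040.6^2 / (4*pi^2))^(1/3)
r = 3.3872182e+07 m = 33872.1824 km
alt = r - R_E = 33872.1824 - 6371 = 27501.1824 km

27501.1824 km


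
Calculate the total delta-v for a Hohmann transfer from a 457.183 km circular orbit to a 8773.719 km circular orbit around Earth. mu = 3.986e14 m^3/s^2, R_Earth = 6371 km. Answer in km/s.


r1 = 6828.1830 km = 6.828183e+06 m
r2 = 15144.7190 km = 1.5144719e+07 m
dv1 = sqrt(mu/r1)*(sqrt(2*r2/(r1+r2)) - 1) = 1330.1277 m/s
dv2 = sqrt(mu/r2)*(1 - sqrt(2*r1/(r1+r2))) = 1085.7716 m/s
total dv = |dv1| + |dv2| = 1330.1277 + 1085.7716 = 2415.8992 m/s = 2.4159 km/s

2.4159 km/s


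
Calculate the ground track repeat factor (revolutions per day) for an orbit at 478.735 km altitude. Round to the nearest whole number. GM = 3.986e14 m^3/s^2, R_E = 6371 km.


r = 6.849735e+06 m
T = 2*pi*sqrt(r^3/mu) = 5641.8544 s = 94.0309 min
revs/day = 1440 / 94.0309 = 15.3141
Rounded: 15 revolutions per day

15 revolutions per day


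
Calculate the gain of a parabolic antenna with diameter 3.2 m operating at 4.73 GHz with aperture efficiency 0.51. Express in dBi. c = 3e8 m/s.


lambda = c/f = 3e8 / 4.73e+09 = 0.06342495 m
G = eta*(pi*D/lambda)^2 = 0.51*(pi*3.2/0.06342495)^2
G = 12812.9653 (linear)
G = 10*log10(12812.9653) = 41.0765 dBi

41.0765 dBi


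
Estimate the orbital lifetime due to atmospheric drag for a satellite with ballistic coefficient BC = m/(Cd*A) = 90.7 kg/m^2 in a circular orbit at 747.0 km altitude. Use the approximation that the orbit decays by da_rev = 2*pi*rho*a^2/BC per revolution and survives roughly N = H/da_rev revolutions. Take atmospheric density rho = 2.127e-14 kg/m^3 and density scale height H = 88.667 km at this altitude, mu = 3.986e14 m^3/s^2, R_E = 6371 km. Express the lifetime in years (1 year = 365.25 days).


a = R_E + alt = 7118.0000 km = 7.118e+06 m
da_rev = 2*pi*rho*a^2/BC = 2*pi*2.127e-14*(7.118e+06)^2/90.7 = 0.0746545082 m per revolution
N = H/da_rev = 88667.0000 m / 0.0746545082 m = 1.1876979e+06 revolutions
P = 2*pi*sqrt(a^3/mu) = 5976.5175 s
lifetime = N*P = 1.1876979e+06 * 5976.5175 = 7.0982971e+09 s = 82156.2164 days
years = 82156.2164 / 365.25 = 224.9315 years

224.9315 years


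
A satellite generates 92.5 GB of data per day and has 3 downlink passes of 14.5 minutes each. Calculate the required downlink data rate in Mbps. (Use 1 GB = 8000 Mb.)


total contact time = 3 * 14.5 * 60 = 2610.0000 s
data = 92.5 GB = 740000.0000 Mb
rate = 740000.0000 / 2610.0000 = 283.5249 Mbps

283.5249 Mbps


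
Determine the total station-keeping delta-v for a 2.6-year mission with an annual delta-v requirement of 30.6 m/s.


dV = rate * years = 30.6 * 2.6
dV = 79.5600 m/s

79.5600 m/s
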